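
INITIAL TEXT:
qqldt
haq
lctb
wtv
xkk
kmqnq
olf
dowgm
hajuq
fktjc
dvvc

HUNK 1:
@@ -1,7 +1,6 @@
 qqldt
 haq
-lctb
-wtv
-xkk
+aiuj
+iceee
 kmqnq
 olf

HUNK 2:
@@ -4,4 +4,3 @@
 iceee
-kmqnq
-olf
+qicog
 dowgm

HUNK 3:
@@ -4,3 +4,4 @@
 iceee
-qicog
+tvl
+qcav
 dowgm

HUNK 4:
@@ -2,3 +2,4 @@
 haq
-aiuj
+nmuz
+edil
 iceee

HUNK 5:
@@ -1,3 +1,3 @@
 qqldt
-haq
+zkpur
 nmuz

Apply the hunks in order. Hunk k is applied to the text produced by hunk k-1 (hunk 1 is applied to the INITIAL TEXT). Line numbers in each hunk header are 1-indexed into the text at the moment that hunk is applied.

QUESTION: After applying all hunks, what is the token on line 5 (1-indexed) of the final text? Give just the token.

Answer: iceee

Derivation:
Hunk 1: at line 1 remove [lctb,wtv,xkk] add [aiuj,iceee] -> 10 lines: qqldt haq aiuj iceee kmqnq olf dowgm hajuq fktjc dvvc
Hunk 2: at line 4 remove [kmqnq,olf] add [qicog] -> 9 lines: qqldt haq aiuj iceee qicog dowgm hajuq fktjc dvvc
Hunk 3: at line 4 remove [qicog] add [tvl,qcav] -> 10 lines: qqldt haq aiuj iceee tvl qcav dowgm hajuq fktjc dvvc
Hunk 4: at line 2 remove [aiuj] add [nmuz,edil] -> 11 lines: qqldt haq nmuz edil iceee tvl qcav dowgm hajuq fktjc dvvc
Hunk 5: at line 1 remove [haq] add [zkpur] -> 11 lines: qqldt zkpur nmuz edil iceee tvl qcav dowgm hajuq fktjc dvvc
Final line 5: iceee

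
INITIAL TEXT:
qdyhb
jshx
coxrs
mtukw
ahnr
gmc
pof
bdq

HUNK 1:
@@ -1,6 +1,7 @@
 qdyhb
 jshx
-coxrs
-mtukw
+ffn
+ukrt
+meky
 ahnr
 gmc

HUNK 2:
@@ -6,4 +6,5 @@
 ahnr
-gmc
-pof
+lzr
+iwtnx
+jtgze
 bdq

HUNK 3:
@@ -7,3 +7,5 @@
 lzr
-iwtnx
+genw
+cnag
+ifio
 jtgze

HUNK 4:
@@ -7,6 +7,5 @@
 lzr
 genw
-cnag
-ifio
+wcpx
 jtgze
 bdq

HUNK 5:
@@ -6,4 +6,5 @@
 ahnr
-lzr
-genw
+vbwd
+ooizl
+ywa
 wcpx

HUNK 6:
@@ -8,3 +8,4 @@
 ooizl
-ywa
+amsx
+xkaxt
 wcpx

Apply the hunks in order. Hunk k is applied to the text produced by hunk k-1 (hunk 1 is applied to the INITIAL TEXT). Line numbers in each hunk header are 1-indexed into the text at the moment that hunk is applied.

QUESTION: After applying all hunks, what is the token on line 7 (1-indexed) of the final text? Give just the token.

Hunk 1: at line 1 remove [coxrs,mtukw] add [ffn,ukrt,meky] -> 9 lines: qdyhb jshx ffn ukrt meky ahnr gmc pof bdq
Hunk 2: at line 6 remove [gmc,pof] add [lzr,iwtnx,jtgze] -> 10 lines: qdyhb jshx ffn ukrt meky ahnr lzr iwtnx jtgze bdq
Hunk 3: at line 7 remove [iwtnx] add [genw,cnag,ifio] -> 12 lines: qdyhb jshx ffn ukrt meky ahnr lzr genw cnag ifio jtgze bdq
Hunk 4: at line 7 remove [cnag,ifio] add [wcpx] -> 11 lines: qdyhb jshx ffn ukrt meky ahnr lzr genw wcpx jtgze bdq
Hunk 5: at line 6 remove [lzr,genw] add [vbwd,ooizl,ywa] -> 12 lines: qdyhb jshx ffn ukrt meky ahnr vbwd ooizl ywa wcpx jtgze bdq
Hunk 6: at line 8 remove [ywa] add [amsx,xkaxt] -> 13 lines: qdyhb jshx ffn ukrt meky ahnr vbwd ooizl amsx xkaxt wcpx jtgze bdq
Final line 7: vbwd

Answer: vbwd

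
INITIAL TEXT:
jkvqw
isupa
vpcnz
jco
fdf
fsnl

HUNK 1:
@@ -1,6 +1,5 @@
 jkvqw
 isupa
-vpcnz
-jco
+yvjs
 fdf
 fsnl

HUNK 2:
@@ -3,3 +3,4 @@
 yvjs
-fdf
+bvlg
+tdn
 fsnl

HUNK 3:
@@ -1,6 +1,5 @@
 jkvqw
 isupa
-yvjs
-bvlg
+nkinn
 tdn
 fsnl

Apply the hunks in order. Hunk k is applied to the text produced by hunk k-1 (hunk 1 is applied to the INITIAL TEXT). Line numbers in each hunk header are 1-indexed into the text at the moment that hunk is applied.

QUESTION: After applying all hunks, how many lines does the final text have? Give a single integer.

Hunk 1: at line 1 remove [vpcnz,jco] add [yvjs] -> 5 lines: jkvqw isupa yvjs fdf fsnl
Hunk 2: at line 3 remove [fdf] add [bvlg,tdn] -> 6 lines: jkvqw isupa yvjs bvlg tdn fsnl
Hunk 3: at line 1 remove [yvjs,bvlg] add [nkinn] -> 5 lines: jkvqw isupa nkinn tdn fsnl
Final line count: 5

Answer: 5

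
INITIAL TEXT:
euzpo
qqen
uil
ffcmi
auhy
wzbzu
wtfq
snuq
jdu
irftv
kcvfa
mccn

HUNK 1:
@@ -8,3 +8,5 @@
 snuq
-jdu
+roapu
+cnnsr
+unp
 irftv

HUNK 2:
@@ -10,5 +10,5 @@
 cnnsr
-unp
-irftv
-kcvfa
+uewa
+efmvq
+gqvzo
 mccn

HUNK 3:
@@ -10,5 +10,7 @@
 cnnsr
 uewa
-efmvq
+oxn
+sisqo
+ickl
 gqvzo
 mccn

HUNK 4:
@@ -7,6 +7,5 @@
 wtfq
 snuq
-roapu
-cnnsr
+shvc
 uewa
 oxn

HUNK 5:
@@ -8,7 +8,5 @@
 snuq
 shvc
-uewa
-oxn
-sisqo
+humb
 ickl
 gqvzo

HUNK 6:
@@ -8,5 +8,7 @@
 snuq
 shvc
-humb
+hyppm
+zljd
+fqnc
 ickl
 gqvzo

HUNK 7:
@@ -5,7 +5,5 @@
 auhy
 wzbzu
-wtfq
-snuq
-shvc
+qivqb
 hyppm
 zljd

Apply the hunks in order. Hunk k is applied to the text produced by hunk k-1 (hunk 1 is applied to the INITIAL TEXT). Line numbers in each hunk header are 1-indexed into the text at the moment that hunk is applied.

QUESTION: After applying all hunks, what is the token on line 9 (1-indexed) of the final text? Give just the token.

Hunk 1: at line 8 remove [jdu] add [roapu,cnnsr,unp] -> 14 lines: euzpo qqen uil ffcmi auhy wzbzu wtfq snuq roapu cnnsr unp irftv kcvfa mccn
Hunk 2: at line 10 remove [unp,irftv,kcvfa] add [uewa,efmvq,gqvzo] -> 14 lines: euzpo qqen uil ffcmi auhy wzbzu wtfq snuq roapu cnnsr uewa efmvq gqvzo mccn
Hunk 3: at line 10 remove [efmvq] add [oxn,sisqo,ickl] -> 16 lines: euzpo qqen uil ffcmi auhy wzbzu wtfq snuq roapu cnnsr uewa oxn sisqo ickl gqvzo mccn
Hunk 4: at line 7 remove [roapu,cnnsr] add [shvc] -> 15 lines: euzpo qqen uil ffcmi auhy wzbzu wtfq snuq shvc uewa oxn sisqo ickl gqvzo mccn
Hunk 5: at line 8 remove [uewa,oxn,sisqo] add [humb] -> 13 lines: euzpo qqen uil ffcmi auhy wzbzu wtfq snuq shvc humb ickl gqvzo mccn
Hunk 6: at line 8 remove [humb] add [hyppm,zljd,fqnc] -> 15 lines: euzpo qqen uil ffcmi auhy wzbzu wtfq snuq shvc hyppm zljd fqnc ickl gqvzo mccn
Hunk 7: at line 5 remove [wtfq,snuq,shvc] add [qivqb] -> 13 lines: euzpo qqen uil ffcmi auhy wzbzu qivqb hyppm zljd fqnc ickl gqvzo mccn
Final line 9: zljd

Answer: zljd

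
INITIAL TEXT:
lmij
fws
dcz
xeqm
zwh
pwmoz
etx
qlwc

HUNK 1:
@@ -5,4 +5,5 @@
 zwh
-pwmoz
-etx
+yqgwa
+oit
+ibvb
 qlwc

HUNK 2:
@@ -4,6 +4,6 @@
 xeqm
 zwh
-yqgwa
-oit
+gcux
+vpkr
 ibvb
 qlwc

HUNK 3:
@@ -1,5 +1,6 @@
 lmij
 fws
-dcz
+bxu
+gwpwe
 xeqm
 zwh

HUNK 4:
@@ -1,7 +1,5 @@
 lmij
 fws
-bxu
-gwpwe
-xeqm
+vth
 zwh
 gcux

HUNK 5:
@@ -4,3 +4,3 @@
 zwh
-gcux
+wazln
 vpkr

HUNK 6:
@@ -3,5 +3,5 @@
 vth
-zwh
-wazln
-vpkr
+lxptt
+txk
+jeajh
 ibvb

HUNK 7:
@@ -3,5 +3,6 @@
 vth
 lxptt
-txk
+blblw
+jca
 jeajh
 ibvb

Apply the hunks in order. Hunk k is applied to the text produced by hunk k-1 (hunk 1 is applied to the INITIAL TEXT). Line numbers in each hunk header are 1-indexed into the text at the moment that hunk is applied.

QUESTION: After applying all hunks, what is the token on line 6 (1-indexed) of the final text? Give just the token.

Hunk 1: at line 5 remove [pwmoz,etx] add [yqgwa,oit,ibvb] -> 9 lines: lmij fws dcz xeqm zwh yqgwa oit ibvb qlwc
Hunk 2: at line 4 remove [yqgwa,oit] add [gcux,vpkr] -> 9 lines: lmij fws dcz xeqm zwh gcux vpkr ibvb qlwc
Hunk 3: at line 1 remove [dcz] add [bxu,gwpwe] -> 10 lines: lmij fws bxu gwpwe xeqm zwh gcux vpkr ibvb qlwc
Hunk 4: at line 1 remove [bxu,gwpwe,xeqm] add [vth] -> 8 lines: lmij fws vth zwh gcux vpkr ibvb qlwc
Hunk 5: at line 4 remove [gcux] add [wazln] -> 8 lines: lmij fws vth zwh wazln vpkr ibvb qlwc
Hunk 6: at line 3 remove [zwh,wazln,vpkr] add [lxptt,txk,jeajh] -> 8 lines: lmij fws vth lxptt txk jeajh ibvb qlwc
Hunk 7: at line 3 remove [txk] add [blblw,jca] -> 9 lines: lmij fws vth lxptt blblw jca jeajh ibvb qlwc
Final line 6: jca

Answer: jca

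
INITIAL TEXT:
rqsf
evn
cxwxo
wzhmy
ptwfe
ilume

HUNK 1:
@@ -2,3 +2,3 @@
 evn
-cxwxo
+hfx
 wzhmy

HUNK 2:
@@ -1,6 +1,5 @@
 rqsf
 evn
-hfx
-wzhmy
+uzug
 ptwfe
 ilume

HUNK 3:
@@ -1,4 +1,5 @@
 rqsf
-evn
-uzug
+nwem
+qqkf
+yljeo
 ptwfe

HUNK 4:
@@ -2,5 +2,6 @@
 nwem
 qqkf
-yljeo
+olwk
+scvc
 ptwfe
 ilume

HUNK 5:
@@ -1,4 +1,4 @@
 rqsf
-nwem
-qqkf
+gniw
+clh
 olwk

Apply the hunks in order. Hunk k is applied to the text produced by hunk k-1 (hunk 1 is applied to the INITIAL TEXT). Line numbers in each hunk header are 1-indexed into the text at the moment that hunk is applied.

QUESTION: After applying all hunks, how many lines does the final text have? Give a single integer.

Hunk 1: at line 2 remove [cxwxo] add [hfx] -> 6 lines: rqsf evn hfx wzhmy ptwfe ilume
Hunk 2: at line 1 remove [hfx,wzhmy] add [uzug] -> 5 lines: rqsf evn uzug ptwfe ilume
Hunk 3: at line 1 remove [evn,uzug] add [nwem,qqkf,yljeo] -> 6 lines: rqsf nwem qqkf yljeo ptwfe ilume
Hunk 4: at line 2 remove [yljeo] add [olwk,scvc] -> 7 lines: rqsf nwem qqkf olwk scvc ptwfe ilume
Hunk 5: at line 1 remove [nwem,qqkf] add [gniw,clh] -> 7 lines: rqsf gniw clh olwk scvc ptwfe ilume
Final line count: 7

Answer: 7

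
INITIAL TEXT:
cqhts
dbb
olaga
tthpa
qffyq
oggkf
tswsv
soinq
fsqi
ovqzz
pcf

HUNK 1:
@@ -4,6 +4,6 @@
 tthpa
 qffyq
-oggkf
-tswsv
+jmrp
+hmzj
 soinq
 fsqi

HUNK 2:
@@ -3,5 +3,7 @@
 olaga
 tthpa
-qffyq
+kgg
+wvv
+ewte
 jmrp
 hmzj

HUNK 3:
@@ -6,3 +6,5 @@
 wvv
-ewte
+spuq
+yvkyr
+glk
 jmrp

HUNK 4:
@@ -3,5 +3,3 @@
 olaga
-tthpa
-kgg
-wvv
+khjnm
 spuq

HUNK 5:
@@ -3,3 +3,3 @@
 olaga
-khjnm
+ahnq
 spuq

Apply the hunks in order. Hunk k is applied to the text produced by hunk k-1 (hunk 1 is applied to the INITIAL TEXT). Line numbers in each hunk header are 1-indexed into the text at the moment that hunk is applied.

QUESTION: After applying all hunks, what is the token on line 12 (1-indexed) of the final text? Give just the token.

Answer: ovqzz

Derivation:
Hunk 1: at line 4 remove [oggkf,tswsv] add [jmrp,hmzj] -> 11 lines: cqhts dbb olaga tthpa qffyq jmrp hmzj soinq fsqi ovqzz pcf
Hunk 2: at line 3 remove [qffyq] add [kgg,wvv,ewte] -> 13 lines: cqhts dbb olaga tthpa kgg wvv ewte jmrp hmzj soinq fsqi ovqzz pcf
Hunk 3: at line 6 remove [ewte] add [spuq,yvkyr,glk] -> 15 lines: cqhts dbb olaga tthpa kgg wvv spuq yvkyr glk jmrp hmzj soinq fsqi ovqzz pcf
Hunk 4: at line 3 remove [tthpa,kgg,wvv] add [khjnm] -> 13 lines: cqhts dbb olaga khjnm spuq yvkyr glk jmrp hmzj soinq fsqi ovqzz pcf
Hunk 5: at line 3 remove [khjnm] add [ahnq] -> 13 lines: cqhts dbb olaga ahnq spuq yvkyr glk jmrp hmzj soinq fsqi ovqzz pcf
Final line 12: ovqzz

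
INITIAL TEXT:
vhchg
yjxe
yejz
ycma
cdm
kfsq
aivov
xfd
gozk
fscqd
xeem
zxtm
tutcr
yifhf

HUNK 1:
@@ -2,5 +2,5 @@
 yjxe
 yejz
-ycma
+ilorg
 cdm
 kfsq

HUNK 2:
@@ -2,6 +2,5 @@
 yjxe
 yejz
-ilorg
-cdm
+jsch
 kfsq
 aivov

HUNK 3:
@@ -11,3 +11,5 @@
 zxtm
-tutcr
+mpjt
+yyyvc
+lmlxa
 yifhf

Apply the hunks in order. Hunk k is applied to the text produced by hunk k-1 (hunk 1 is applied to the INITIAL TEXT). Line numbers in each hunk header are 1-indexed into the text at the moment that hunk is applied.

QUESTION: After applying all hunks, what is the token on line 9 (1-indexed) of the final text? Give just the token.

Hunk 1: at line 2 remove [ycma] add [ilorg] -> 14 lines: vhchg yjxe yejz ilorg cdm kfsq aivov xfd gozk fscqd xeem zxtm tutcr yifhf
Hunk 2: at line 2 remove [ilorg,cdm] add [jsch] -> 13 lines: vhchg yjxe yejz jsch kfsq aivov xfd gozk fscqd xeem zxtm tutcr yifhf
Hunk 3: at line 11 remove [tutcr] add [mpjt,yyyvc,lmlxa] -> 15 lines: vhchg yjxe yejz jsch kfsq aivov xfd gozk fscqd xeem zxtm mpjt yyyvc lmlxa yifhf
Final line 9: fscqd

Answer: fscqd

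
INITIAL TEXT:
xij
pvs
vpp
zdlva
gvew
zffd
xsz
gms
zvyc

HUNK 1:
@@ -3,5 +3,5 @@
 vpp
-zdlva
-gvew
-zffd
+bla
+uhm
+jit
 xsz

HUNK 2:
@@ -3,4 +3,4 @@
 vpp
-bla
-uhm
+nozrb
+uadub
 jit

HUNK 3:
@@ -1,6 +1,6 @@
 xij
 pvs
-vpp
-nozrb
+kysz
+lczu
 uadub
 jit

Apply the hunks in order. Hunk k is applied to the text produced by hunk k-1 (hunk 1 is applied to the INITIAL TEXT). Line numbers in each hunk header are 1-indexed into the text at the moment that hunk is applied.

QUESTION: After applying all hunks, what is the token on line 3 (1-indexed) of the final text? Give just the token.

Hunk 1: at line 3 remove [zdlva,gvew,zffd] add [bla,uhm,jit] -> 9 lines: xij pvs vpp bla uhm jit xsz gms zvyc
Hunk 2: at line 3 remove [bla,uhm] add [nozrb,uadub] -> 9 lines: xij pvs vpp nozrb uadub jit xsz gms zvyc
Hunk 3: at line 1 remove [vpp,nozrb] add [kysz,lczu] -> 9 lines: xij pvs kysz lczu uadub jit xsz gms zvyc
Final line 3: kysz

Answer: kysz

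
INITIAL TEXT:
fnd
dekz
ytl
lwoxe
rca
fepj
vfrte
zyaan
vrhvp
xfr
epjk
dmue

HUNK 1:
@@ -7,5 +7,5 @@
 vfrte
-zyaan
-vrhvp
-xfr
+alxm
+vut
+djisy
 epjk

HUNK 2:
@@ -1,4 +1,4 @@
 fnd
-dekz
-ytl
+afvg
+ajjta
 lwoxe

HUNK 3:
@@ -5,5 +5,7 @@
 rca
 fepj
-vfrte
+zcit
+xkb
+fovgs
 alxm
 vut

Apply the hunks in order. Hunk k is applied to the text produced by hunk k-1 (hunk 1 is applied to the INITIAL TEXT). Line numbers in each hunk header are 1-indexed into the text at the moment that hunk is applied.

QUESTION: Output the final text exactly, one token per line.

Hunk 1: at line 7 remove [zyaan,vrhvp,xfr] add [alxm,vut,djisy] -> 12 lines: fnd dekz ytl lwoxe rca fepj vfrte alxm vut djisy epjk dmue
Hunk 2: at line 1 remove [dekz,ytl] add [afvg,ajjta] -> 12 lines: fnd afvg ajjta lwoxe rca fepj vfrte alxm vut djisy epjk dmue
Hunk 3: at line 5 remove [vfrte] add [zcit,xkb,fovgs] -> 14 lines: fnd afvg ajjta lwoxe rca fepj zcit xkb fovgs alxm vut djisy epjk dmue

Answer: fnd
afvg
ajjta
lwoxe
rca
fepj
zcit
xkb
fovgs
alxm
vut
djisy
epjk
dmue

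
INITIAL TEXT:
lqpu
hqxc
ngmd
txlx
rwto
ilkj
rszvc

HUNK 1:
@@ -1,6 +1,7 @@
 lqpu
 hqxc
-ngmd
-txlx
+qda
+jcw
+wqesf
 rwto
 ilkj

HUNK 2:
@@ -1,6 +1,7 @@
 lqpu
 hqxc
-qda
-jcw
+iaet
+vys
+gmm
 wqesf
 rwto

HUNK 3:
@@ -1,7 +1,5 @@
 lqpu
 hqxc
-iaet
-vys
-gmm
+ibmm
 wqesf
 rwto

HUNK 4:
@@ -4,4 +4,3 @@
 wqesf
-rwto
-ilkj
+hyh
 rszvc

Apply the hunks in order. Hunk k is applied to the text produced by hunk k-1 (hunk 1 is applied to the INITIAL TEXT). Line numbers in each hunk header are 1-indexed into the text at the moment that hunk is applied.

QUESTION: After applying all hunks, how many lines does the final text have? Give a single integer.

Answer: 6

Derivation:
Hunk 1: at line 1 remove [ngmd,txlx] add [qda,jcw,wqesf] -> 8 lines: lqpu hqxc qda jcw wqesf rwto ilkj rszvc
Hunk 2: at line 1 remove [qda,jcw] add [iaet,vys,gmm] -> 9 lines: lqpu hqxc iaet vys gmm wqesf rwto ilkj rszvc
Hunk 3: at line 1 remove [iaet,vys,gmm] add [ibmm] -> 7 lines: lqpu hqxc ibmm wqesf rwto ilkj rszvc
Hunk 4: at line 4 remove [rwto,ilkj] add [hyh] -> 6 lines: lqpu hqxc ibmm wqesf hyh rszvc
Final line count: 6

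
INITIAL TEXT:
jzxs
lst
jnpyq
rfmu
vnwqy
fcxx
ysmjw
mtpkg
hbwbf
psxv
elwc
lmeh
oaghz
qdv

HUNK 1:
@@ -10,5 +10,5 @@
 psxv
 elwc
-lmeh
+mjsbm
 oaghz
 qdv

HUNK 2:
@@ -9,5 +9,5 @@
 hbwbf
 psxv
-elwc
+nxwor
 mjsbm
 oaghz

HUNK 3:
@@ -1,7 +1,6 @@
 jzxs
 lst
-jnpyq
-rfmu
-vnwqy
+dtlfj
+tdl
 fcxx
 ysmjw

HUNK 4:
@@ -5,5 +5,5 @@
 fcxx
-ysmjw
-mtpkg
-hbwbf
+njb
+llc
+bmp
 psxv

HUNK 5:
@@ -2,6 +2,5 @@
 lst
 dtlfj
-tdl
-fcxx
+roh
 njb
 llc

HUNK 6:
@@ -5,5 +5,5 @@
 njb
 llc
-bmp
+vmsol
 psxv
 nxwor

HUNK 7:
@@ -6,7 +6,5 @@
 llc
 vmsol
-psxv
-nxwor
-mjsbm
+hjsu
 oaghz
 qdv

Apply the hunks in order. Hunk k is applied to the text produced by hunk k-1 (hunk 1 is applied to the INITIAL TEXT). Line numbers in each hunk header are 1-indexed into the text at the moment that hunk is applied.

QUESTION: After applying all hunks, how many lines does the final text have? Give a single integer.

Hunk 1: at line 10 remove [lmeh] add [mjsbm] -> 14 lines: jzxs lst jnpyq rfmu vnwqy fcxx ysmjw mtpkg hbwbf psxv elwc mjsbm oaghz qdv
Hunk 2: at line 9 remove [elwc] add [nxwor] -> 14 lines: jzxs lst jnpyq rfmu vnwqy fcxx ysmjw mtpkg hbwbf psxv nxwor mjsbm oaghz qdv
Hunk 3: at line 1 remove [jnpyq,rfmu,vnwqy] add [dtlfj,tdl] -> 13 lines: jzxs lst dtlfj tdl fcxx ysmjw mtpkg hbwbf psxv nxwor mjsbm oaghz qdv
Hunk 4: at line 5 remove [ysmjw,mtpkg,hbwbf] add [njb,llc,bmp] -> 13 lines: jzxs lst dtlfj tdl fcxx njb llc bmp psxv nxwor mjsbm oaghz qdv
Hunk 5: at line 2 remove [tdl,fcxx] add [roh] -> 12 lines: jzxs lst dtlfj roh njb llc bmp psxv nxwor mjsbm oaghz qdv
Hunk 6: at line 5 remove [bmp] add [vmsol] -> 12 lines: jzxs lst dtlfj roh njb llc vmsol psxv nxwor mjsbm oaghz qdv
Hunk 7: at line 6 remove [psxv,nxwor,mjsbm] add [hjsu] -> 10 lines: jzxs lst dtlfj roh njb llc vmsol hjsu oaghz qdv
Final line count: 10

Answer: 10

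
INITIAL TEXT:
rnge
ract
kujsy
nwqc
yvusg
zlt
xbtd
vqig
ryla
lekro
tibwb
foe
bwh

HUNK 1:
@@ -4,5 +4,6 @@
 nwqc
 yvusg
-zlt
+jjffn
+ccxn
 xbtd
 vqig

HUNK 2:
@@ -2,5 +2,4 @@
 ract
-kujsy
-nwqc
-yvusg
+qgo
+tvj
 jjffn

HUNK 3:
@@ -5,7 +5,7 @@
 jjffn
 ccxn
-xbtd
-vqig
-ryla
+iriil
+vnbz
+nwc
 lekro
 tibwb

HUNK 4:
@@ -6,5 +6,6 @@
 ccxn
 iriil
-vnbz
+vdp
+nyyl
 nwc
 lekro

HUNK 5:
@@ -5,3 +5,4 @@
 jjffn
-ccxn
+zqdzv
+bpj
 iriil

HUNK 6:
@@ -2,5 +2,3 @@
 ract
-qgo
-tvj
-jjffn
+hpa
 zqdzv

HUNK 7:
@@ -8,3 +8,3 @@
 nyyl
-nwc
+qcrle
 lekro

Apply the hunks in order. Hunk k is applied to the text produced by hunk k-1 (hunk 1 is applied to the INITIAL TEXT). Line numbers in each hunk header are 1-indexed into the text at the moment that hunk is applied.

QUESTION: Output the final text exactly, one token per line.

Answer: rnge
ract
hpa
zqdzv
bpj
iriil
vdp
nyyl
qcrle
lekro
tibwb
foe
bwh

Derivation:
Hunk 1: at line 4 remove [zlt] add [jjffn,ccxn] -> 14 lines: rnge ract kujsy nwqc yvusg jjffn ccxn xbtd vqig ryla lekro tibwb foe bwh
Hunk 2: at line 2 remove [kujsy,nwqc,yvusg] add [qgo,tvj] -> 13 lines: rnge ract qgo tvj jjffn ccxn xbtd vqig ryla lekro tibwb foe bwh
Hunk 3: at line 5 remove [xbtd,vqig,ryla] add [iriil,vnbz,nwc] -> 13 lines: rnge ract qgo tvj jjffn ccxn iriil vnbz nwc lekro tibwb foe bwh
Hunk 4: at line 6 remove [vnbz] add [vdp,nyyl] -> 14 lines: rnge ract qgo tvj jjffn ccxn iriil vdp nyyl nwc lekro tibwb foe bwh
Hunk 5: at line 5 remove [ccxn] add [zqdzv,bpj] -> 15 lines: rnge ract qgo tvj jjffn zqdzv bpj iriil vdp nyyl nwc lekro tibwb foe bwh
Hunk 6: at line 2 remove [qgo,tvj,jjffn] add [hpa] -> 13 lines: rnge ract hpa zqdzv bpj iriil vdp nyyl nwc lekro tibwb foe bwh
Hunk 7: at line 8 remove [nwc] add [qcrle] -> 13 lines: rnge ract hpa zqdzv bpj iriil vdp nyyl qcrle lekro tibwb foe bwh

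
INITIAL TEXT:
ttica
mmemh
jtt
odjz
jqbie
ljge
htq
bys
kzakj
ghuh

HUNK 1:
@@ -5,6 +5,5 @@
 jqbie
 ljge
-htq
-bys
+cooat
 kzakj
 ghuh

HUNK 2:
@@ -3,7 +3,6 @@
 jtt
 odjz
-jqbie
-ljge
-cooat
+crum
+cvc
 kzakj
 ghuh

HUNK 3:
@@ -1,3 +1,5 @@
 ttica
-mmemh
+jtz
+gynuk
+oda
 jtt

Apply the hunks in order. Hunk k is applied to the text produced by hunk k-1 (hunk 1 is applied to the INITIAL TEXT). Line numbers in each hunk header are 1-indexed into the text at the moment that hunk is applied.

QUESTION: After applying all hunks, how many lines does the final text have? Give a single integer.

Answer: 10

Derivation:
Hunk 1: at line 5 remove [htq,bys] add [cooat] -> 9 lines: ttica mmemh jtt odjz jqbie ljge cooat kzakj ghuh
Hunk 2: at line 3 remove [jqbie,ljge,cooat] add [crum,cvc] -> 8 lines: ttica mmemh jtt odjz crum cvc kzakj ghuh
Hunk 3: at line 1 remove [mmemh] add [jtz,gynuk,oda] -> 10 lines: ttica jtz gynuk oda jtt odjz crum cvc kzakj ghuh
Final line count: 10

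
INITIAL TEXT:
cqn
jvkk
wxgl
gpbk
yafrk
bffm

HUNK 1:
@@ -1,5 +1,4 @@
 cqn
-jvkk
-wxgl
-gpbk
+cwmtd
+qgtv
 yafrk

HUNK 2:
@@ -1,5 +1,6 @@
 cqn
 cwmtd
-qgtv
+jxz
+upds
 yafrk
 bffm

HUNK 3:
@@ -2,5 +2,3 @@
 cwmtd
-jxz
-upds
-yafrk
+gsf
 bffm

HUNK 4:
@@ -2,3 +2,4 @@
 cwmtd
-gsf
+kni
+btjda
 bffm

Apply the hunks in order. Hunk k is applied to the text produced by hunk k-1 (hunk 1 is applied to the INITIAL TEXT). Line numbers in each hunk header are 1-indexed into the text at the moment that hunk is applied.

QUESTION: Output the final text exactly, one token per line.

Hunk 1: at line 1 remove [jvkk,wxgl,gpbk] add [cwmtd,qgtv] -> 5 lines: cqn cwmtd qgtv yafrk bffm
Hunk 2: at line 1 remove [qgtv] add [jxz,upds] -> 6 lines: cqn cwmtd jxz upds yafrk bffm
Hunk 3: at line 2 remove [jxz,upds,yafrk] add [gsf] -> 4 lines: cqn cwmtd gsf bffm
Hunk 4: at line 2 remove [gsf] add [kni,btjda] -> 5 lines: cqn cwmtd kni btjda bffm

Answer: cqn
cwmtd
kni
btjda
bffm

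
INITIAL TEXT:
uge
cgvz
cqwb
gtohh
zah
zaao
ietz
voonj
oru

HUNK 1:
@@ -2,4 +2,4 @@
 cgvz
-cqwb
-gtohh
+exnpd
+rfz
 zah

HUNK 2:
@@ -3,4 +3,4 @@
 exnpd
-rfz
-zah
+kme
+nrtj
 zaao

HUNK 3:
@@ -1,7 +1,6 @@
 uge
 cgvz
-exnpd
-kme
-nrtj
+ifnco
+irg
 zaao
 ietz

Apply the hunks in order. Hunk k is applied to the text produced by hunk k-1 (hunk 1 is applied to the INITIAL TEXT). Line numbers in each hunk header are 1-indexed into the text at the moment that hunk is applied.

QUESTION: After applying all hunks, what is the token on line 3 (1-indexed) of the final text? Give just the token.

Hunk 1: at line 2 remove [cqwb,gtohh] add [exnpd,rfz] -> 9 lines: uge cgvz exnpd rfz zah zaao ietz voonj oru
Hunk 2: at line 3 remove [rfz,zah] add [kme,nrtj] -> 9 lines: uge cgvz exnpd kme nrtj zaao ietz voonj oru
Hunk 3: at line 1 remove [exnpd,kme,nrtj] add [ifnco,irg] -> 8 lines: uge cgvz ifnco irg zaao ietz voonj oru
Final line 3: ifnco

Answer: ifnco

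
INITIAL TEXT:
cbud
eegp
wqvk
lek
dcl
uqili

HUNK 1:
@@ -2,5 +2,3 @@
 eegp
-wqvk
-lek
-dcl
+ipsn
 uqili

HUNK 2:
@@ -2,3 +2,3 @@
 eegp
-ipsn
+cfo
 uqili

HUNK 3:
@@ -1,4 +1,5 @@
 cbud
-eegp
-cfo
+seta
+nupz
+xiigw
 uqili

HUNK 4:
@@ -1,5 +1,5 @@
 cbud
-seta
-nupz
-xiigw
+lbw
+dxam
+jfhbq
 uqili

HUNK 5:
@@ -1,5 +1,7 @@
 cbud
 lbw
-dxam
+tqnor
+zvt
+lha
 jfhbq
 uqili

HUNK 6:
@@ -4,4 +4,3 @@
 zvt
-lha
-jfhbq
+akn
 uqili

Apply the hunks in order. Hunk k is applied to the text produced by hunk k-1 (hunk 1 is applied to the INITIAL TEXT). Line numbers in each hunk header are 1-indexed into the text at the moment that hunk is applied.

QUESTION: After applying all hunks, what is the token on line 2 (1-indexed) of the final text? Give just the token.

Answer: lbw

Derivation:
Hunk 1: at line 2 remove [wqvk,lek,dcl] add [ipsn] -> 4 lines: cbud eegp ipsn uqili
Hunk 2: at line 2 remove [ipsn] add [cfo] -> 4 lines: cbud eegp cfo uqili
Hunk 3: at line 1 remove [eegp,cfo] add [seta,nupz,xiigw] -> 5 lines: cbud seta nupz xiigw uqili
Hunk 4: at line 1 remove [seta,nupz,xiigw] add [lbw,dxam,jfhbq] -> 5 lines: cbud lbw dxam jfhbq uqili
Hunk 5: at line 1 remove [dxam] add [tqnor,zvt,lha] -> 7 lines: cbud lbw tqnor zvt lha jfhbq uqili
Hunk 6: at line 4 remove [lha,jfhbq] add [akn] -> 6 lines: cbud lbw tqnor zvt akn uqili
Final line 2: lbw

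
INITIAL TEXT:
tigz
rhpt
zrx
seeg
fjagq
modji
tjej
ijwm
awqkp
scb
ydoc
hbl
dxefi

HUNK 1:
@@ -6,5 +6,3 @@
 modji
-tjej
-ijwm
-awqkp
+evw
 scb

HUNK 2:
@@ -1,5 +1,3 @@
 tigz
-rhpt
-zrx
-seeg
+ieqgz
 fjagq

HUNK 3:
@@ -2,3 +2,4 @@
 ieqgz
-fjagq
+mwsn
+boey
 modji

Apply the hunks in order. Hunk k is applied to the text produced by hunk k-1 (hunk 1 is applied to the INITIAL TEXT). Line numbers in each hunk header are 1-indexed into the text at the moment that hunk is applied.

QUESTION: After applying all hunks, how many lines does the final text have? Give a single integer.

Answer: 10

Derivation:
Hunk 1: at line 6 remove [tjej,ijwm,awqkp] add [evw] -> 11 lines: tigz rhpt zrx seeg fjagq modji evw scb ydoc hbl dxefi
Hunk 2: at line 1 remove [rhpt,zrx,seeg] add [ieqgz] -> 9 lines: tigz ieqgz fjagq modji evw scb ydoc hbl dxefi
Hunk 3: at line 2 remove [fjagq] add [mwsn,boey] -> 10 lines: tigz ieqgz mwsn boey modji evw scb ydoc hbl dxefi
Final line count: 10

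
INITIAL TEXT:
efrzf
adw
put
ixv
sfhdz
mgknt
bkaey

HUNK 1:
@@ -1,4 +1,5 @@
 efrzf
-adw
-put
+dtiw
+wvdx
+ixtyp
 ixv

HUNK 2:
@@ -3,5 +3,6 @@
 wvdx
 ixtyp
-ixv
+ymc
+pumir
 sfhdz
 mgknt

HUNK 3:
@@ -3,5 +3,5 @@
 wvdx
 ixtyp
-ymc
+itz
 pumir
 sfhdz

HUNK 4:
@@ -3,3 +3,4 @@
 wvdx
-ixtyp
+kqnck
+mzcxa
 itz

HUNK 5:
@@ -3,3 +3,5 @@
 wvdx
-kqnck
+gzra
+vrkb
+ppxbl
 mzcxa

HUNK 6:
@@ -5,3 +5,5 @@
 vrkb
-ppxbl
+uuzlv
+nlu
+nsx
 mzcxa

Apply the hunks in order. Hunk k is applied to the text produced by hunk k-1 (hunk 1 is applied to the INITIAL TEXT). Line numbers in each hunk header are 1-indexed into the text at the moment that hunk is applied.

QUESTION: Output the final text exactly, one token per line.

Hunk 1: at line 1 remove [adw,put] add [dtiw,wvdx,ixtyp] -> 8 lines: efrzf dtiw wvdx ixtyp ixv sfhdz mgknt bkaey
Hunk 2: at line 3 remove [ixv] add [ymc,pumir] -> 9 lines: efrzf dtiw wvdx ixtyp ymc pumir sfhdz mgknt bkaey
Hunk 3: at line 3 remove [ymc] add [itz] -> 9 lines: efrzf dtiw wvdx ixtyp itz pumir sfhdz mgknt bkaey
Hunk 4: at line 3 remove [ixtyp] add [kqnck,mzcxa] -> 10 lines: efrzf dtiw wvdx kqnck mzcxa itz pumir sfhdz mgknt bkaey
Hunk 5: at line 3 remove [kqnck] add [gzra,vrkb,ppxbl] -> 12 lines: efrzf dtiw wvdx gzra vrkb ppxbl mzcxa itz pumir sfhdz mgknt bkaey
Hunk 6: at line 5 remove [ppxbl] add [uuzlv,nlu,nsx] -> 14 lines: efrzf dtiw wvdx gzra vrkb uuzlv nlu nsx mzcxa itz pumir sfhdz mgknt bkaey

Answer: efrzf
dtiw
wvdx
gzra
vrkb
uuzlv
nlu
nsx
mzcxa
itz
pumir
sfhdz
mgknt
bkaey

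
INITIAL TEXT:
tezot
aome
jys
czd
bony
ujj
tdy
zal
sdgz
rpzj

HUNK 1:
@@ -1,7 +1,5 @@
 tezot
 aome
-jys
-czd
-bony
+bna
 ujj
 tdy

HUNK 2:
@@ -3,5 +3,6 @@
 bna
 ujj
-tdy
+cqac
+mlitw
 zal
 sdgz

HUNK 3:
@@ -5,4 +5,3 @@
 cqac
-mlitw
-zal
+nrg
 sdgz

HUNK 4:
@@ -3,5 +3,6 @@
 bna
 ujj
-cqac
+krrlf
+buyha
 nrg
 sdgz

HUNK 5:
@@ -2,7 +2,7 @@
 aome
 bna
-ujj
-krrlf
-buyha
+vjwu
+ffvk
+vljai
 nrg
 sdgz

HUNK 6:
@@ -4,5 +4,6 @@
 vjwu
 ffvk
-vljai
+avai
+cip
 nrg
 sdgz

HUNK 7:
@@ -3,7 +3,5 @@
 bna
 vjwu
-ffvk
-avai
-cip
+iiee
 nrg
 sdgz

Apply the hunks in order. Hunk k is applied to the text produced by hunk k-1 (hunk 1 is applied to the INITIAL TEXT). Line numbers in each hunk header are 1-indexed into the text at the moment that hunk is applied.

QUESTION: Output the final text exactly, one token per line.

Hunk 1: at line 1 remove [jys,czd,bony] add [bna] -> 8 lines: tezot aome bna ujj tdy zal sdgz rpzj
Hunk 2: at line 3 remove [tdy] add [cqac,mlitw] -> 9 lines: tezot aome bna ujj cqac mlitw zal sdgz rpzj
Hunk 3: at line 5 remove [mlitw,zal] add [nrg] -> 8 lines: tezot aome bna ujj cqac nrg sdgz rpzj
Hunk 4: at line 3 remove [cqac] add [krrlf,buyha] -> 9 lines: tezot aome bna ujj krrlf buyha nrg sdgz rpzj
Hunk 5: at line 2 remove [ujj,krrlf,buyha] add [vjwu,ffvk,vljai] -> 9 lines: tezot aome bna vjwu ffvk vljai nrg sdgz rpzj
Hunk 6: at line 4 remove [vljai] add [avai,cip] -> 10 lines: tezot aome bna vjwu ffvk avai cip nrg sdgz rpzj
Hunk 7: at line 3 remove [ffvk,avai,cip] add [iiee] -> 8 lines: tezot aome bna vjwu iiee nrg sdgz rpzj

Answer: tezot
aome
bna
vjwu
iiee
nrg
sdgz
rpzj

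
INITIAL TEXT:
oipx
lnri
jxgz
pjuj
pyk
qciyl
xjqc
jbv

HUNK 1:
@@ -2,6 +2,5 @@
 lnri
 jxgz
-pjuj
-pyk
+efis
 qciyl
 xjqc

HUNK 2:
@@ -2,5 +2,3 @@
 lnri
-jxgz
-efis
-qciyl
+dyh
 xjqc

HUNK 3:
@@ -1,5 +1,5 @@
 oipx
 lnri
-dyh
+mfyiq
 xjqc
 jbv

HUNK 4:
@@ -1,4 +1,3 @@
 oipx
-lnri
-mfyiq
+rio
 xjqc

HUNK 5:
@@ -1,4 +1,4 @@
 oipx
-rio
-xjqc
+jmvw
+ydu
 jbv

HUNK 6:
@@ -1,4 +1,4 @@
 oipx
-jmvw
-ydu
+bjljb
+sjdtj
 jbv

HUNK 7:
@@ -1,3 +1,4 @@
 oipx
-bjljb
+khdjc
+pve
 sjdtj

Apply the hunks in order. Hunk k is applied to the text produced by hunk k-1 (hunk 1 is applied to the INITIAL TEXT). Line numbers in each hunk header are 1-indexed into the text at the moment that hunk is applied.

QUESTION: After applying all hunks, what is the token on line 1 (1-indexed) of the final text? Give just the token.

Answer: oipx

Derivation:
Hunk 1: at line 2 remove [pjuj,pyk] add [efis] -> 7 lines: oipx lnri jxgz efis qciyl xjqc jbv
Hunk 2: at line 2 remove [jxgz,efis,qciyl] add [dyh] -> 5 lines: oipx lnri dyh xjqc jbv
Hunk 3: at line 1 remove [dyh] add [mfyiq] -> 5 lines: oipx lnri mfyiq xjqc jbv
Hunk 4: at line 1 remove [lnri,mfyiq] add [rio] -> 4 lines: oipx rio xjqc jbv
Hunk 5: at line 1 remove [rio,xjqc] add [jmvw,ydu] -> 4 lines: oipx jmvw ydu jbv
Hunk 6: at line 1 remove [jmvw,ydu] add [bjljb,sjdtj] -> 4 lines: oipx bjljb sjdtj jbv
Hunk 7: at line 1 remove [bjljb] add [khdjc,pve] -> 5 lines: oipx khdjc pve sjdtj jbv
Final line 1: oipx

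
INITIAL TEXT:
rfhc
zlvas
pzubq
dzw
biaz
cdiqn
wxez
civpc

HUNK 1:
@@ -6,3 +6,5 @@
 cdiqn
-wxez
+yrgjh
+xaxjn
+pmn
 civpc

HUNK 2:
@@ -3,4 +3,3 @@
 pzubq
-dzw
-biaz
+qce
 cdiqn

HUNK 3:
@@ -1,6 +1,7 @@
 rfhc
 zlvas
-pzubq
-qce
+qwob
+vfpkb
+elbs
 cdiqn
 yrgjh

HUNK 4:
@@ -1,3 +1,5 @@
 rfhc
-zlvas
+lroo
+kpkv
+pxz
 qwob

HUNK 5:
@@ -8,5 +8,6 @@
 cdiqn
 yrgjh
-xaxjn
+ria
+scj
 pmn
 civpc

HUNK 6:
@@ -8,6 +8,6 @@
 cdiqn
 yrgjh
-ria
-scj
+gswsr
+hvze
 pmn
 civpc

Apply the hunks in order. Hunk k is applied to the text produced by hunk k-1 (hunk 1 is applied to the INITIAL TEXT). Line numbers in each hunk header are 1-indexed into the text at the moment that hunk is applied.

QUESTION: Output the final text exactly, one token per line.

Answer: rfhc
lroo
kpkv
pxz
qwob
vfpkb
elbs
cdiqn
yrgjh
gswsr
hvze
pmn
civpc

Derivation:
Hunk 1: at line 6 remove [wxez] add [yrgjh,xaxjn,pmn] -> 10 lines: rfhc zlvas pzubq dzw biaz cdiqn yrgjh xaxjn pmn civpc
Hunk 2: at line 3 remove [dzw,biaz] add [qce] -> 9 lines: rfhc zlvas pzubq qce cdiqn yrgjh xaxjn pmn civpc
Hunk 3: at line 1 remove [pzubq,qce] add [qwob,vfpkb,elbs] -> 10 lines: rfhc zlvas qwob vfpkb elbs cdiqn yrgjh xaxjn pmn civpc
Hunk 4: at line 1 remove [zlvas] add [lroo,kpkv,pxz] -> 12 lines: rfhc lroo kpkv pxz qwob vfpkb elbs cdiqn yrgjh xaxjn pmn civpc
Hunk 5: at line 8 remove [xaxjn] add [ria,scj] -> 13 lines: rfhc lroo kpkv pxz qwob vfpkb elbs cdiqn yrgjh ria scj pmn civpc
Hunk 6: at line 8 remove [ria,scj] add [gswsr,hvze] -> 13 lines: rfhc lroo kpkv pxz qwob vfpkb elbs cdiqn yrgjh gswsr hvze pmn civpc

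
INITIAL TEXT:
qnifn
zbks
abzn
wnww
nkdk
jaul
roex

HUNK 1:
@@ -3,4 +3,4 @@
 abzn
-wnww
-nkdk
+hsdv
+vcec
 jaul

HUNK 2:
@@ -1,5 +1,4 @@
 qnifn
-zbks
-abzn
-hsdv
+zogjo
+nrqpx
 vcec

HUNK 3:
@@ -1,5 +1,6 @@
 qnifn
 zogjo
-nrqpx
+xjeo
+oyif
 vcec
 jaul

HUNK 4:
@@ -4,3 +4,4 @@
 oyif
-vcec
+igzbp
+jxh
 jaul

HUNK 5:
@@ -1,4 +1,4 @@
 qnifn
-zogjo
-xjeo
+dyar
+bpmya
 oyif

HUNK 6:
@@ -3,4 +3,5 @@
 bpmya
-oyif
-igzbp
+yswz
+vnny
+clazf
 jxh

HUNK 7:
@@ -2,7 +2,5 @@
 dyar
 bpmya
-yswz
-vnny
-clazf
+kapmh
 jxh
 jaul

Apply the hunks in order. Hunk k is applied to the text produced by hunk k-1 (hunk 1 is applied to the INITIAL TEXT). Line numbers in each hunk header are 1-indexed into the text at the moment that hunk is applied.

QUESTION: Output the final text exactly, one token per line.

Answer: qnifn
dyar
bpmya
kapmh
jxh
jaul
roex

Derivation:
Hunk 1: at line 3 remove [wnww,nkdk] add [hsdv,vcec] -> 7 lines: qnifn zbks abzn hsdv vcec jaul roex
Hunk 2: at line 1 remove [zbks,abzn,hsdv] add [zogjo,nrqpx] -> 6 lines: qnifn zogjo nrqpx vcec jaul roex
Hunk 3: at line 1 remove [nrqpx] add [xjeo,oyif] -> 7 lines: qnifn zogjo xjeo oyif vcec jaul roex
Hunk 4: at line 4 remove [vcec] add [igzbp,jxh] -> 8 lines: qnifn zogjo xjeo oyif igzbp jxh jaul roex
Hunk 5: at line 1 remove [zogjo,xjeo] add [dyar,bpmya] -> 8 lines: qnifn dyar bpmya oyif igzbp jxh jaul roex
Hunk 6: at line 3 remove [oyif,igzbp] add [yswz,vnny,clazf] -> 9 lines: qnifn dyar bpmya yswz vnny clazf jxh jaul roex
Hunk 7: at line 2 remove [yswz,vnny,clazf] add [kapmh] -> 7 lines: qnifn dyar bpmya kapmh jxh jaul roex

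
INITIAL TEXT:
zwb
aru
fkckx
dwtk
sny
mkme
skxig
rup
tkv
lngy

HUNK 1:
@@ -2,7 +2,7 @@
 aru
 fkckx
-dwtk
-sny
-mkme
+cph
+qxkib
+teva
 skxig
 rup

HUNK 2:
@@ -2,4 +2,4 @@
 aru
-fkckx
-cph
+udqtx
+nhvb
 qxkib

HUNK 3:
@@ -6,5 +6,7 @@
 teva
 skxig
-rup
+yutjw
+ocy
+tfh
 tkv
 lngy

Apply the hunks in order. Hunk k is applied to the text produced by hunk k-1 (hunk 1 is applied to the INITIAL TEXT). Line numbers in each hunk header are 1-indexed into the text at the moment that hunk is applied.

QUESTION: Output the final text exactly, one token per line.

Answer: zwb
aru
udqtx
nhvb
qxkib
teva
skxig
yutjw
ocy
tfh
tkv
lngy

Derivation:
Hunk 1: at line 2 remove [dwtk,sny,mkme] add [cph,qxkib,teva] -> 10 lines: zwb aru fkckx cph qxkib teva skxig rup tkv lngy
Hunk 2: at line 2 remove [fkckx,cph] add [udqtx,nhvb] -> 10 lines: zwb aru udqtx nhvb qxkib teva skxig rup tkv lngy
Hunk 3: at line 6 remove [rup] add [yutjw,ocy,tfh] -> 12 lines: zwb aru udqtx nhvb qxkib teva skxig yutjw ocy tfh tkv lngy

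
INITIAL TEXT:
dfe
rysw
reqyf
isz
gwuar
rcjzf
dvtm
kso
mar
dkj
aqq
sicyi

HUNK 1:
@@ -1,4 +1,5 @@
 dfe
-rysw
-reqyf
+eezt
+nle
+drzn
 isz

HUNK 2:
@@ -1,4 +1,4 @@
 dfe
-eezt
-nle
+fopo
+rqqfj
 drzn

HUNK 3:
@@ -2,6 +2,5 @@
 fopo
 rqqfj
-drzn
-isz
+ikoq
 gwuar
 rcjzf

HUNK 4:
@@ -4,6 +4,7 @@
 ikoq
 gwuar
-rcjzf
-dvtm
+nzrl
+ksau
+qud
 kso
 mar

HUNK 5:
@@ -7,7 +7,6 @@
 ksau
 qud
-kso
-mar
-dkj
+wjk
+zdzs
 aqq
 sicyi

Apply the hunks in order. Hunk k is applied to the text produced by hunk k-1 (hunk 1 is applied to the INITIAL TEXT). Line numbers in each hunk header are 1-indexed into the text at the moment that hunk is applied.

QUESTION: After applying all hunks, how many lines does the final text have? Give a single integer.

Hunk 1: at line 1 remove [rysw,reqyf] add [eezt,nle,drzn] -> 13 lines: dfe eezt nle drzn isz gwuar rcjzf dvtm kso mar dkj aqq sicyi
Hunk 2: at line 1 remove [eezt,nle] add [fopo,rqqfj] -> 13 lines: dfe fopo rqqfj drzn isz gwuar rcjzf dvtm kso mar dkj aqq sicyi
Hunk 3: at line 2 remove [drzn,isz] add [ikoq] -> 12 lines: dfe fopo rqqfj ikoq gwuar rcjzf dvtm kso mar dkj aqq sicyi
Hunk 4: at line 4 remove [rcjzf,dvtm] add [nzrl,ksau,qud] -> 13 lines: dfe fopo rqqfj ikoq gwuar nzrl ksau qud kso mar dkj aqq sicyi
Hunk 5: at line 7 remove [kso,mar,dkj] add [wjk,zdzs] -> 12 lines: dfe fopo rqqfj ikoq gwuar nzrl ksau qud wjk zdzs aqq sicyi
Final line count: 12

Answer: 12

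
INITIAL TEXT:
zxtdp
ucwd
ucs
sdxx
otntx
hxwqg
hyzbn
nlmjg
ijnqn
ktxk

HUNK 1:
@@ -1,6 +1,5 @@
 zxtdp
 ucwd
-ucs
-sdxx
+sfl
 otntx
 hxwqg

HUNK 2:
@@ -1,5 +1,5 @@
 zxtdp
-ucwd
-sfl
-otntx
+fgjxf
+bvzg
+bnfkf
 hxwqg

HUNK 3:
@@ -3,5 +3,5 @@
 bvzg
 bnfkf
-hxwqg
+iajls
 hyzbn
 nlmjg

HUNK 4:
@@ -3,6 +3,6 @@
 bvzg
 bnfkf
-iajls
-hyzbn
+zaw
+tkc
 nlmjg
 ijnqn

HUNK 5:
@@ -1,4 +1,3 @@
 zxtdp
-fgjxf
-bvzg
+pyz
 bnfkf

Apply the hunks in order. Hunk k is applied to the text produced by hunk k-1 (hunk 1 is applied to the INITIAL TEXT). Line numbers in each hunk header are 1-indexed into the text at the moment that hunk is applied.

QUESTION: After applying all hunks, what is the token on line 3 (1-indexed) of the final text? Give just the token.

Hunk 1: at line 1 remove [ucs,sdxx] add [sfl] -> 9 lines: zxtdp ucwd sfl otntx hxwqg hyzbn nlmjg ijnqn ktxk
Hunk 2: at line 1 remove [ucwd,sfl,otntx] add [fgjxf,bvzg,bnfkf] -> 9 lines: zxtdp fgjxf bvzg bnfkf hxwqg hyzbn nlmjg ijnqn ktxk
Hunk 3: at line 3 remove [hxwqg] add [iajls] -> 9 lines: zxtdp fgjxf bvzg bnfkf iajls hyzbn nlmjg ijnqn ktxk
Hunk 4: at line 3 remove [iajls,hyzbn] add [zaw,tkc] -> 9 lines: zxtdp fgjxf bvzg bnfkf zaw tkc nlmjg ijnqn ktxk
Hunk 5: at line 1 remove [fgjxf,bvzg] add [pyz] -> 8 lines: zxtdp pyz bnfkf zaw tkc nlmjg ijnqn ktxk
Final line 3: bnfkf

Answer: bnfkf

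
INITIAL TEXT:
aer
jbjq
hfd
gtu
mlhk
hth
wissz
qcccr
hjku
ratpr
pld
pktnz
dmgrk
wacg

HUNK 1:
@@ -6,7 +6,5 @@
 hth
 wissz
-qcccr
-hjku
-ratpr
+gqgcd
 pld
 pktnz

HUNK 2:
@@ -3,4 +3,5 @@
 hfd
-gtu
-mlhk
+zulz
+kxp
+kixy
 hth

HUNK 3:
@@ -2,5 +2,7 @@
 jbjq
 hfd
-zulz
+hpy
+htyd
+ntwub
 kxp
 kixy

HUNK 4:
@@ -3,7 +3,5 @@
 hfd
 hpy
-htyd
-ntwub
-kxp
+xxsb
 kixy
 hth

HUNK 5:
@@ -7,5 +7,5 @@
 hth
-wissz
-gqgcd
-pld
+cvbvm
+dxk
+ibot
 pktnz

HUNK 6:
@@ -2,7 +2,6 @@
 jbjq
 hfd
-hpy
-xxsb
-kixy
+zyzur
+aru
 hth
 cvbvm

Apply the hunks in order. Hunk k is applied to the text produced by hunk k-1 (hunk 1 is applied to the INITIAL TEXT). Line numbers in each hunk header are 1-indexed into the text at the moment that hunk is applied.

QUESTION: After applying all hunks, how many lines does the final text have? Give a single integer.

Hunk 1: at line 6 remove [qcccr,hjku,ratpr] add [gqgcd] -> 12 lines: aer jbjq hfd gtu mlhk hth wissz gqgcd pld pktnz dmgrk wacg
Hunk 2: at line 3 remove [gtu,mlhk] add [zulz,kxp,kixy] -> 13 lines: aer jbjq hfd zulz kxp kixy hth wissz gqgcd pld pktnz dmgrk wacg
Hunk 3: at line 2 remove [zulz] add [hpy,htyd,ntwub] -> 15 lines: aer jbjq hfd hpy htyd ntwub kxp kixy hth wissz gqgcd pld pktnz dmgrk wacg
Hunk 4: at line 3 remove [htyd,ntwub,kxp] add [xxsb] -> 13 lines: aer jbjq hfd hpy xxsb kixy hth wissz gqgcd pld pktnz dmgrk wacg
Hunk 5: at line 7 remove [wissz,gqgcd,pld] add [cvbvm,dxk,ibot] -> 13 lines: aer jbjq hfd hpy xxsb kixy hth cvbvm dxk ibot pktnz dmgrk wacg
Hunk 6: at line 2 remove [hpy,xxsb,kixy] add [zyzur,aru] -> 12 lines: aer jbjq hfd zyzur aru hth cvbvm dxk ibot pktnz dmgrk wacg
Final line count: 12

Answer: 12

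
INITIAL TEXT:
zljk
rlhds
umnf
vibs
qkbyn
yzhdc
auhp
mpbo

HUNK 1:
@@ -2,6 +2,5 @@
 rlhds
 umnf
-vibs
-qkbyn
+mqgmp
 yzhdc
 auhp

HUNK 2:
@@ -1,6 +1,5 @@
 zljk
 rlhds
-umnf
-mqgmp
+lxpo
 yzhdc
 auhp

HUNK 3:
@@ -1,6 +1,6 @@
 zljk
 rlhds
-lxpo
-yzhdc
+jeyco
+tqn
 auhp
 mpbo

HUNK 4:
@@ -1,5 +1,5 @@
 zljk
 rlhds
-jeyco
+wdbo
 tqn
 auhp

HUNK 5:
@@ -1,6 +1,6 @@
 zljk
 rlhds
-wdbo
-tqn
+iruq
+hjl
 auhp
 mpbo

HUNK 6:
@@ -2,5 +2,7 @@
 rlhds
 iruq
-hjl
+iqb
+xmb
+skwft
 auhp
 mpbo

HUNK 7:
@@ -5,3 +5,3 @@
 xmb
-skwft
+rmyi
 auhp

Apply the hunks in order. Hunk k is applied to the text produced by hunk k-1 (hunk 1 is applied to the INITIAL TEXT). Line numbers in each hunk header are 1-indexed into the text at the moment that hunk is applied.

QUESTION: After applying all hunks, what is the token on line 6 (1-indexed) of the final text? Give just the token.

Answer: rmyi

Derivation:
Hunk 1: at line 2 remove [vibs,qkbyn] add [mqgmp] -> 7 lines: zljk rlhds umnf mqgmp yzhdc auhp mpbo
Hunk 2: at line 1 remove [umnf,mqgmp] add [lxpo] -> 6 lines: zljk rlhds lxpo yzhdc auhp mpbo
Hunk 3: at line 1 remove [lxpo,yzhdc] add [jeyco,tqn] -> 6 lines: zljk rlhds jeyco tqn auhp mpbo
Hunk 4: at line 1 remove [jeyco] add [wdbo] -> 6 lines: zljk rlhds wdbo tqn auhp mpbo
Hunk 5: at line 1 remove [wdbo,tqn] add [iruq,hjl] -> 6 lines: zljk rlhds iruq hjl auhp mpbo
Hunk 6: at line 2 remove [hjl] add [iqb,xmb,skwft] -> 8 lines: zljk rlhds iruq iqb xmb skwft auhp mpbo
Hunk 7: at line 5 remove [skwft] add [rmyi] -> 8 lines: zljk rlhds iruq iqb xmb rmyi auhp mpbo
Final line 6: rmyi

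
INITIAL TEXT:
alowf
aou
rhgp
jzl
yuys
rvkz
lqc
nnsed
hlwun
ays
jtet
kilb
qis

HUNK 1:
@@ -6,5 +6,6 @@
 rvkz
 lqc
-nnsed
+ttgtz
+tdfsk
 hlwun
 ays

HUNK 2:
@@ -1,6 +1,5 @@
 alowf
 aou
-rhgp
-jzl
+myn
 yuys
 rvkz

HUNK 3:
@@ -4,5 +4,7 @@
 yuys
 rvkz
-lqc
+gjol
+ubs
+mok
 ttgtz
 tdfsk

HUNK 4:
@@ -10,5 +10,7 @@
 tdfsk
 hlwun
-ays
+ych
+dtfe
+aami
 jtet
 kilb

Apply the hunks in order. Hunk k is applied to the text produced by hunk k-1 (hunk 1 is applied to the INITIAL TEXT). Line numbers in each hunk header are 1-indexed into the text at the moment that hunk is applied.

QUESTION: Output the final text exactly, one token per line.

Hunk 1: at line 6 remove [nnsed] add [ttgtz,tdfsk] -> 14 lines: alowf aou rhgp jzl yuys rvkz lqc ttgtz tdfsk hlwun ays jtet kilb qis
Hunk 2: at line 1 remove [rhgp,jzl] add [myn] -> 13 lines: alowf aou myn yuys rvkz lqc ttgtz tdfsk hlwun ays jtet kilb qis
Hunk 3: at line 4 remove [lqc] add [gjol,ubs,mok] -> 15 lines: alowf aou myn yuys rvkz gjol ubs mok ttgtz tdfsk hlwun ays jtet kilb qis
Hunk 4: at line 10 remove [ays] add [ych,dtfe,aami] -> 17 lines: alowf aou myn yuys rvkz gjol ubs mok ttgtz tdfsk hlwun ych dtfe aami jtet kilb qis

Answer: alowf
aou
myn
yuys
rvkz
gjol
ubs
mok
ttgtz
tdfsk
hlwun
ych
dtfe
aami
jtet
kilb
qis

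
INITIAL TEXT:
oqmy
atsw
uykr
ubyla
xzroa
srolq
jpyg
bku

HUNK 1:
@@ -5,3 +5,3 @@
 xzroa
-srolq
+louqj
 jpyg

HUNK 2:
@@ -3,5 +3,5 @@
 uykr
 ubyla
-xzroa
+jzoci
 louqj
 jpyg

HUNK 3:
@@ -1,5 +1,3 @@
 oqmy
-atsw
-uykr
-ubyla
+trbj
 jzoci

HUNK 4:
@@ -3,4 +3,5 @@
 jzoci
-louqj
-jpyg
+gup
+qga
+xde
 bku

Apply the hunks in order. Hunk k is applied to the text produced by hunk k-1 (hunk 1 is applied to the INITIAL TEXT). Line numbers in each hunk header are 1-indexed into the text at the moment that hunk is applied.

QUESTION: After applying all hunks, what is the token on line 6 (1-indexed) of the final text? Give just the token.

Hunk 1: at line 5 remove [srolq] add [louqj] -> 8 lines: oqmy atsw uykr ubyla xzroa louqj jpyg bku
Hunk 2: at line 3 remove [xzroa] add [jzoci] -> 8 lines: oqmy atsw uykr ubyla jzoci louqj jpyg bku
Hunk 3: at line 1 remove [atsw,uykr,ubyla] add [trbj] -> 6 lines: oqmy trbj jzoci louqj jpyg bku
Hunk 4: at line 3 remove [louqj,jpyg] add [gup,qga,xde] -> 7 lines: oqmy trbj jzoci gup qga xde bku
Final line 6: xde

Answer: xde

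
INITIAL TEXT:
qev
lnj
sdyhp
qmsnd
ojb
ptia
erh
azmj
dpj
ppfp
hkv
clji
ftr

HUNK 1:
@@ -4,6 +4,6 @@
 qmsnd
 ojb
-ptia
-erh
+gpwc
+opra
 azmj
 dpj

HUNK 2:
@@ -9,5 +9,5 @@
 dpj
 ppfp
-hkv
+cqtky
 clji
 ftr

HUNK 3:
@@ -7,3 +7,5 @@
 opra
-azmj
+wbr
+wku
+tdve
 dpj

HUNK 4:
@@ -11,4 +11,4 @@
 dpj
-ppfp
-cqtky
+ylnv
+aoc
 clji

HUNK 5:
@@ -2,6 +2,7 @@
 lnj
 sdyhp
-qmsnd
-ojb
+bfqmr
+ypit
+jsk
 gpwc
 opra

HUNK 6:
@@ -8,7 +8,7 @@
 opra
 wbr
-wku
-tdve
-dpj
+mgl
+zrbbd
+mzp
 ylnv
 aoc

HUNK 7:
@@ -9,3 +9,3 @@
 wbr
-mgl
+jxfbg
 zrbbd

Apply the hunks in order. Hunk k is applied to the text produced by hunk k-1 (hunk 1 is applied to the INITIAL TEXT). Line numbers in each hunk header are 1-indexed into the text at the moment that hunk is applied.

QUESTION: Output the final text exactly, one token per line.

Answer: qev
lnj
sdyhp
bfqmr
ypit
jsk
gpwc
opra
wbr
jxfbg
zrbbd
mzp
ylnv
aoc
clji
ftr

Derivation:
Hunk 1: at line 4 remove [ptia,erh] add [gpwc,opra] -> 13 lines: qev lnj sdyhp qmsnd ojb gpwc opra azmj dpj ppfp hkv clji ftr
Hunk 2: at line 9 remove [hkv] add [cqtky] -> 13 lines: qev lnj sdyhp qmsnd ojb gpwc opra azmj dpj ppfp cqtky clji ftr
Hunk 3: at line 7 remove [azmj] add [wbr,wku,tdve] -> 15 lines: qev lnj sdyhp qmsnd ojb gpwc opra wbr wku tdve dpj ppfp cqtky clji ftr
Hunk 4: at line 11 remove [ppfp,cqtky] add [ylnv,aoc] -> 15 lines: qev lnj sdyhp qmsnd ojb gpwc opra wbr wku tdve dpj ylnv aoc clji ftr
Hunk 5: at line 2 remove [qmsnd,ojb] add [bfqmr,ypit,jsk] -> 16 lines: qev lnj sdyhp bfqmr ypit jsk gpwc opra wbr wku tdve dpj ylnv aoc clji ftr
Hunk 6: at line 8 remove [wku,tdve,dpj] add [mgl,zrbbd,mzp] -> 16 lines: qev lnj sdyhp bfqmr ypit jsk gpwc opra wbr mgl zrbbd mzp ylnv aoc clji ftr
Hunk 7: at line 9 remove [mgl] add [jxfbg] -> 16 lines: qev lnj sdyhp bfqmr ypit jsk gpwc opra wbr jxfbg zrbbd mzp ylnv aoc clji ftr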